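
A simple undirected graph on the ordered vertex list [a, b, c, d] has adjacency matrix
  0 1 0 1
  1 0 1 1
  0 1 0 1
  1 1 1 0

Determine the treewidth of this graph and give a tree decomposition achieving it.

The largest bag has 3 vertices, giving width 2; this decomposition certifies tw(G) ≤ 2. For the lower bound, the 3 vertices {b, c, d} are pairwise adjacent, and any tree decomposition puts a clique entirely inside one bag — forcing width ≥ 2. Therefore the treewidth is 2.

Treewidth 2.
Bags: B1 = {b, c, d}  B2 = {a, b, d}
Tree: B1–B2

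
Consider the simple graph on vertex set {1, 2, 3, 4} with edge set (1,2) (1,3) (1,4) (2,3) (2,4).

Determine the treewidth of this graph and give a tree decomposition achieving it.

The largest bag has 3 vertices, giving width 2; this decomposition certifies tw(G) ≤ 2. For the lower bound, the 3 vertices {1, 2, 3} are pairwise adjacent, and any tree decomposition puts a clique entirely inside one bag — forcing width ≥ 2. The upper and lower bounds meet at 2, so that is the treewidth.

Treewidth 2.
Bags: B1 = {1, 2, 4}  B2 = {1, 2, 3}
Tree: B1–B2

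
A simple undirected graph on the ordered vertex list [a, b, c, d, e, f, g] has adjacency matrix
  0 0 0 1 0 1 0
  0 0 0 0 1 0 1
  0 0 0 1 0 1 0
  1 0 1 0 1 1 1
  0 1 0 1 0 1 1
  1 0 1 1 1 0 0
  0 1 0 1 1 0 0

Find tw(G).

A width-2 tree decomposition is:
Bags: B1 = {d, e, f}  B2 = {d, e, g}  B3 = {b, e, g}  B4 = {a, d, f}  B5 = {c, d, f}
Tree: B1–B2, B2–B3, B1–B4, B4–B5
Every bag has size at most 3, so the width is 3 − 1 = 2 and tw(G) ≤ 2. On the other hand G contains the 3-clique {d, e, g}. A clique must lie in a single bag of any decomposition, so no decomposition can have width below 2. Combining the bounds, tw(G) = 2.

2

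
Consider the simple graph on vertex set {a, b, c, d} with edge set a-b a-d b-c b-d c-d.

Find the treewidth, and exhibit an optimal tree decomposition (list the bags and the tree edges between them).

Treewidth 2.
Bags: B1 = {a, b, d}  B2 = {b, c, d}
Tree: B1–B2

Every bag has size at most 3, so the width is 3 − 1 = 2 and tw(G) ≤ 2. Conversely, {b, c, d} is a clique of size 3, and the vertices of any clique must share a bag in every tree decomposition; so some bag has ≥ 3 vertices and tw(G) ≥ 2. Therefore the treewidth is 2.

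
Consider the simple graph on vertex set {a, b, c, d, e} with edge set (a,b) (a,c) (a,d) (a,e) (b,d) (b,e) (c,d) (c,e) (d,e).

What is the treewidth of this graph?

3

A width-3 tree decomposition is:
Bags: B1 = {a, c, d, e}  B2 = {a, b, d, e}
Tree: B1–B2
Each bag holds 4 vertices, so the decomposition has width 3, which upper-bounds the treewidth. For the lower bound, the 4 vertices {a, c, d, e} are pairwise adjacent, and any tree decomposition puts a clique entirely inside one bag — forcing width ≥ 3. Hence tw(G) = 3 exactly.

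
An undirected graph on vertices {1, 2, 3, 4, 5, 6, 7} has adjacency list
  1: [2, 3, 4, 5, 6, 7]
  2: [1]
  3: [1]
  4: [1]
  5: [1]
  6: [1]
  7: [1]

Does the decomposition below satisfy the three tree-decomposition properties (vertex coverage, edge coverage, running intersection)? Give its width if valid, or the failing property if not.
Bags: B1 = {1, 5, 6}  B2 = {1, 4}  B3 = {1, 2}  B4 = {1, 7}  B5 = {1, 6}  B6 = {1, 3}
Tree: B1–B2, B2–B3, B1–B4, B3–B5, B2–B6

A tree decomposition must satisfy three properties: every vertex lies in some bag; for every edge, both endpoints lie together in some bag; and for every vertex, the bags containing it form a connected subtree. Here bags containing vertex 6 are not connected in the tree, so the decomposition is invalid.

No — bags containing vertex 6 are not connected in the tree.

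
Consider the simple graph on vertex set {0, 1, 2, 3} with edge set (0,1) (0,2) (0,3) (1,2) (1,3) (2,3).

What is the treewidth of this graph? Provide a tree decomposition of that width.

Treewidth 3.
One optimal decomposition is:
Bags: B1 = {0, 1, 2, 3}
Tree: (single bag)

With just one bag of size 4, the width is 4 − 1 = 3, so tw(G) ≤ 3. Conversely, {0, 1, 2, 3} is a clique of size 4, and the vertices of any clique must share a bag in every tree decomposition; so some bag has ≥ 4 vertices and tw(G) ≥ 3. Combining the bounds, tw(G) = 3.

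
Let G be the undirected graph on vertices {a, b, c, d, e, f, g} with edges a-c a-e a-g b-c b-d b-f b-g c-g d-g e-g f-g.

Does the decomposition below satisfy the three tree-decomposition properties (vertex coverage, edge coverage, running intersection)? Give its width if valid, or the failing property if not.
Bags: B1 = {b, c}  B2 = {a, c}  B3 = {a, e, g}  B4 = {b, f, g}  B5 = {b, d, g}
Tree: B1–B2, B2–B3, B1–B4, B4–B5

No — edge (g,c) lies in no bag.

A tree decomposition must satisfy three properties: every vertex lies in some bag; for every edge, both endpoints lie together in some bag; and for every vertex, the bags containing it form a connected subtree. Here edge (g,c) lies in no bag, so the decomposition is invalid.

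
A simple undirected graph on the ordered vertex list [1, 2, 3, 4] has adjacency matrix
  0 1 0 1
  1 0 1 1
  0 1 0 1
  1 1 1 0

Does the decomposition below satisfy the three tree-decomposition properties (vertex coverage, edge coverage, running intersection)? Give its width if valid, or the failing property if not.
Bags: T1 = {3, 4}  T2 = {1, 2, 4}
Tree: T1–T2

A tree decomposition must satisfy three properties: every vertex lies in some bag; for every edge, both endpoints lie together in some bag; and for every vertex, the bags containing it form a connected subtree. Here edge (2,3) lies in no bag, so the decomposition is invalid.

No — edge (2,3) lies in no bag.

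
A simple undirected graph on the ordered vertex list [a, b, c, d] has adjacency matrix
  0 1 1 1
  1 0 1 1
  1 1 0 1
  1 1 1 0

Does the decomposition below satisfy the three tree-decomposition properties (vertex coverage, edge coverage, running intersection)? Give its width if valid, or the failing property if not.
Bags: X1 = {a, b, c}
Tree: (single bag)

No — vertex d appears in no bag.

A tree decomposition must satisfy three properties: every vertex lies in some bag; for every edge, both endpoints lie together in some bag; and for every vertex, the bags containing it form a connected subtree. Here vertex d appears in no bag, so the decomposition is invalid.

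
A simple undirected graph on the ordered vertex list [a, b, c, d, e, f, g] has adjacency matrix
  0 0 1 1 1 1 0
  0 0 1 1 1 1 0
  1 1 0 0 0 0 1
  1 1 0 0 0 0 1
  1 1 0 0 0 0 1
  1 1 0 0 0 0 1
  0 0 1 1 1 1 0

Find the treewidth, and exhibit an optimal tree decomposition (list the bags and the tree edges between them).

Each bag holds 4 vertices, so the decomposition has width 3, which upper-bounds the treewidth. For the lower bound: the 4 vertex sets {b,e}, {a,f}, {g}, {c} are disjoint, each induces a connected subgraph, and every pair is joined by at least one edge of G. Contracting each set to a single vertex therefore yields K_{4} as a minor, and since treewidth is minor-monotone, tw(G) ≥ tw(K_{4}) = 3. Therefore the treewidth is 3.

Treewidth 3.
One such decomposition:
Bags: B1 = {a, b, e, g}  B2 = {a, b, f, g}  B3 = {a, b, c, g}  B4 = {a, b, d, g}
Tree: B1–B2, B2–B3, B3–B4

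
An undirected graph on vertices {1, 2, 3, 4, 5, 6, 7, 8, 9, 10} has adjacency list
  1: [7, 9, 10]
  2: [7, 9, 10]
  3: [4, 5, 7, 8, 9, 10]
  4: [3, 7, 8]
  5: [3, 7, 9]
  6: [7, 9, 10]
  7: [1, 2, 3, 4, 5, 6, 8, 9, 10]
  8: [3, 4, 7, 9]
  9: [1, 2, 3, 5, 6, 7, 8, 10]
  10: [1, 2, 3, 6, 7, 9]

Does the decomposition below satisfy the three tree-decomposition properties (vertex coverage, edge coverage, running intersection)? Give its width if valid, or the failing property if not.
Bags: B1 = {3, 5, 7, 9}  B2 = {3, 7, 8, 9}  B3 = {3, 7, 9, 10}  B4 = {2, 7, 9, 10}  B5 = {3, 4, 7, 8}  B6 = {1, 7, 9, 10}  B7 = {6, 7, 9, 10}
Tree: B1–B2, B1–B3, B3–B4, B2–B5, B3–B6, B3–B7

Yes; width 3.

Vertex coverage: the bags together contain {1, 2, 3, 4, 5, 6, 7, 8, 9, 10}, the full vertex set. Edge coverage: each edge of G has both endpoints in at least one bag. Running intersection: for every vertex, the bags containing it form a connected subtree. All three properties hold, so this is a valid tree decomposition of width max|bag| − 1 = 3, and hence tw(G) ≤ 3.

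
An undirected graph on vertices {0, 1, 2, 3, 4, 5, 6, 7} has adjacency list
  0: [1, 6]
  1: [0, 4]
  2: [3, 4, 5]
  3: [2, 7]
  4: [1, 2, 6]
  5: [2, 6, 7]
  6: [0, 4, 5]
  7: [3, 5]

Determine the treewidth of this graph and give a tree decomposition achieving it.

Every bag has size at most 3, so the width is 3 − 1 = 2 and tw(G) ≤ 2. Since 7–3–2–5–7 is a cycle in G, G is not acyclic. Forests are exactly the graphs of treewidth ≤ 1, so tw(G) ≥ 2. The upper and lower bounds meet at 2, so that is the treewidth.

Treewidth 2.
One optimal decomposition is:
Bags: B1 = {3, 5, 7}  B2 = {2, 3, 5}  B3 = {2, 5, 6}  B4 = {2, 4, 6}  B5 = {0, 4, 6}  B6 = {0, 1, 4}
Tree: B1–B2, B2–B3, B3–B4, B4–B5, B5–B6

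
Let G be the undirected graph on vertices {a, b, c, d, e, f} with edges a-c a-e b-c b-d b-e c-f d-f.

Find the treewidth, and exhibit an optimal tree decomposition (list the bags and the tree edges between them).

Treewidth 2.
One such decomposition:
Bags: B1 = {a, c, e}  B2 = {b, c, e}  B3 = {b, c, f}  B4 = {b, d, f}
Tree: B1–B2, B2–B3, B3–B4

The largest bag has 3 vertices, giving width 2; this decomposition certifies tw(G) ≤ 2. The edges a–e–b–c–a form a cycle, so G is not a tree and its treewidth is at least 2. Combining the bounds, tw(G) = 2.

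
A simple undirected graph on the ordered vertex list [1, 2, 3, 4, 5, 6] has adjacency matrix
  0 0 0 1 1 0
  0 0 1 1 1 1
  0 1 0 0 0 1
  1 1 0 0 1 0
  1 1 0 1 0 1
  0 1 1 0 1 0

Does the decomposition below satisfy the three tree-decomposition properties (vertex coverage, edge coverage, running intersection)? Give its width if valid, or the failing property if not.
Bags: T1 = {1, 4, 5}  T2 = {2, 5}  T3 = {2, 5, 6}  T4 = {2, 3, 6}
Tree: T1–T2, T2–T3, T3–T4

A tree decomposition must satisfy three properties: every vertex lies in some bag; for every edge, both endpoints lie together in some bag; and for every vertex, the bags containing it form a connected subtree. Here edge (4,2) lies in no bag, so the decomposition is invalid.

No — edge (4,2) lies in no bag.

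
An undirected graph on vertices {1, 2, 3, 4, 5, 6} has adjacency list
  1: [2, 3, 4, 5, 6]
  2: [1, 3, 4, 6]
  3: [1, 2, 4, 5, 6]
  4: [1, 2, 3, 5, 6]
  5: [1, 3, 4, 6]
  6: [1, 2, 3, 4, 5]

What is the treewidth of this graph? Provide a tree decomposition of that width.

Each bag holds 5 vertices, so the decomposition has width 4, which upper-bounds the treewidth. Conversely, {1, 2, 3, 4, 6} is a clique of size 5, and the vertices of any clique must share a bag in every tree decomposition; so some bag has ≥ 5 vertices and tw(G) ≥ 4. Combining the bounds, tw(G) = 4.

Treewidth 4.
Bags: B1 = {1, 2, 3, 4, 6}  B2 = {1, 3, 4, 5, 6}
Tree: B1–B2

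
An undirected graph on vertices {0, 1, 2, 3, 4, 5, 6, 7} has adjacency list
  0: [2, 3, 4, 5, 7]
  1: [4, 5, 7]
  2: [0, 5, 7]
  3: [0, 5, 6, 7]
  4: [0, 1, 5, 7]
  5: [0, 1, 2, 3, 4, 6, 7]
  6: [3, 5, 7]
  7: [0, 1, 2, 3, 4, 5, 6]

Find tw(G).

3

A width-3 tree decomposition is:
Bags: B1 = {3, 5, 6, 7}  B2 = {0, 3, 5, 7}  B3 = {0, 2, 5, 7}  B4 = {0, 4, 5, 7}  B5 = {1, 4, 5, 7}
Tree: B1–B2, B2–B3, B3–B4, B4–B5
Every bag has size at most 4, so the width is 4 − 1 = 3 and tw(G) ≤ 3. On the other hand G contains the 4-clique {0, 2, 5, 7}. A clique must lie in a single bag of any decomposition, so no decomposition can have width below 3. Combining the bounds, tw(G) = 3.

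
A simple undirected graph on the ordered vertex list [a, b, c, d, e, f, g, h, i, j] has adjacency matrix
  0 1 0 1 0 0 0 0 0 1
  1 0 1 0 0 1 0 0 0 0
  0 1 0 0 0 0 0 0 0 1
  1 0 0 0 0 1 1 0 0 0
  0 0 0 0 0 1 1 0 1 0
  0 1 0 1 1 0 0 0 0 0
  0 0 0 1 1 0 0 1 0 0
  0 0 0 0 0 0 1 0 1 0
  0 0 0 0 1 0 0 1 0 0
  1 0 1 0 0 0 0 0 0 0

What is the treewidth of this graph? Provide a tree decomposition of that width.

Treewidth 2.
Bags: B1 = {b, c, j}  B2 = {a, b, j}  B3 = {a, b, f}  B4 = {a, d, f}  B5 = {d, e, f}  B6 = {d, e, g}  B7 = {e, g, i}  B8 = {g, h, i}
Tree: B1–B2, B2–B3, B3–B4, B4–B5, B5–B6, B6–B7, B7–B8

Every bag has size at most 3, so the width is 3 − 1 = 2 and tw(G) ≤ 2. The edges c–j–a–b–c form a cycle, so G is not a tree and its treewidth is at least 2. The upper and lower bounds meet at 2, so that is the treewidth.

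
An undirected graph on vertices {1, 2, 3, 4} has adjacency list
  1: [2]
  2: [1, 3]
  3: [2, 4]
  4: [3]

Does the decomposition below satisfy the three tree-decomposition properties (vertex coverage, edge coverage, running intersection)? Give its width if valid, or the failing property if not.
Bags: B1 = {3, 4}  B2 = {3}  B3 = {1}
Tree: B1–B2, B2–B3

No — vertex 2 appears in no bag.

A tree decomposition must satisfy three properties: every vertex lies in some bag; for every edge, both endpoints lie together in some bag; and for every vertex, the bags containing it form a connected subtree. Here vertex 2 appears in no bag, so the decomposition is invalid.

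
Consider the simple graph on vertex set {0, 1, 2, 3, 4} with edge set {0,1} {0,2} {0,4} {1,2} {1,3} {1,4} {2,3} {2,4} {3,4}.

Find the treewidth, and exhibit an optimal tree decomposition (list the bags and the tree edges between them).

Treewidth 3.
One such decomposition:
Bags: B1 = {1, 2, 3, 4}  B2 = {0, 1, 2, 4}
Tree: B1–B2

The largest bag has 4 vertices, giving width 3; this decomposition certifies tw(G) ≤ 3. On the other hand G contains the 4-clique {0, 1, 2, 4}. A clique must lie in a single bag of any decomposition, so no decomposition can have width below 3. Therefore the treewidth is 3.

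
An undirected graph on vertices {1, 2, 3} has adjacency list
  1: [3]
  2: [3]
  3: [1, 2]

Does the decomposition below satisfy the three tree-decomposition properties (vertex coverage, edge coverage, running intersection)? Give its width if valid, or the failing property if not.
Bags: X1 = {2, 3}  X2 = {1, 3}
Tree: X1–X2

Yes; width 1.

Every vertex of G appears in some bag (union = {1, 2, 3}); every edge is covered by a bag; and for each vertex v the set of bags containing v is connected in the bag tree. The decomposition is therefore valid. The largest bag has 2 vertices, so the width is 1.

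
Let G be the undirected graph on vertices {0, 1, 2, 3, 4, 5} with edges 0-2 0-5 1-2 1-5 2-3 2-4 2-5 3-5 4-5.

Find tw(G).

A width-2 tree decomposition is:
Bags: B1 = {2, 3, 5}  B2 = {0, 2, 5}  B3 = {2, 4, 5}  B4 = {1, 2, 5}
Tree: B1–B2, B1–B3, B2–B4
Every bag has size at most 3, so the width is 3 − 1 = 2 and tw(G) ≤ 2. For the lower bound, the 3 vertices {0, 2, 5} are pairwise adjacent, and any tree decomposition puts a clique entirely inside one bag — forcing width ≥ 2. The upper and lower bounds meet at 2, so that is the treewidth.

2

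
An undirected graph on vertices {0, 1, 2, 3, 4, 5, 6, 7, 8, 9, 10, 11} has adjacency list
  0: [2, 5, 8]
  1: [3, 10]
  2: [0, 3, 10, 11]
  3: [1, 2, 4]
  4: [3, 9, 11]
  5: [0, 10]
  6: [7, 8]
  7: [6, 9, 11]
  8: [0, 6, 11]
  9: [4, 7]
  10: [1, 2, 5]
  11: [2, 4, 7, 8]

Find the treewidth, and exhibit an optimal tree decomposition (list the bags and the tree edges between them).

Treewidth 3.
One optimal decomposition is:
Bags: B1 = {0, 1, 5, 10}  B2 = {0, 1, 2, 10}  B3 = {0, 1, 2, 3}  B4 = {0, 2, 3, 8}  B5 = {2, 3, 8, 11}  B6 = {3, 4, 8, 11}  B7 = {4, 6, 8, 11}  B8 = {4, 6, 7, 11}  B9 = {4, 6, 7, 9}
Tree: B1–B2, B2–B3, B3–B4, B4–B5, B5–B6, B6–B7, B7–B8, B8–B9

Every bag has size at most 4, so the width is 4 − 1 = 3 and tw(G) ≤ 3. For the lower bound: the 4 vertex sets {1,5,10}, {0}, {2}, {3,4,8,11} are disjoint, each induces a connected subgraph, and every pair is joined by at least one edge of G. Contracting each set to a single vertex therefore yields K_{4} as a minor, and since treewidth is minor-monotone, tw(G) ≥ tw(K_{4}) = 3. The upper and lower bounds meet at 3, so that is the treewidth.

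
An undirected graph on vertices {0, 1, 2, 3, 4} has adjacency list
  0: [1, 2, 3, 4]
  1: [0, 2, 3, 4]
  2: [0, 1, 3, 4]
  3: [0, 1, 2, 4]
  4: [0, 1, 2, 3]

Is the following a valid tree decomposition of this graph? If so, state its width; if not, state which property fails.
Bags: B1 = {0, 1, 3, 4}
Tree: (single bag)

A tree decomposition must satisfy three properties: every vertex lies in some bag; for every edge, both endpoints lie together in some bag; and for every vertex, the bags containing it form a connected subtree. Here vertex 2 appears in no bag, so the decomposition is invalid.

No — vertex 2 appears in no bag.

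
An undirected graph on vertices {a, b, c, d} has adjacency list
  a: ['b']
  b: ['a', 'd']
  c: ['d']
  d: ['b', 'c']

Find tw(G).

A width-1 tree decomposition is:
Bags: B1 = {a, b}  B2 = {b, d}  B3 = {c, d}
Tree: B1–B2, B2–B3
Each bag holds 2 vertices, so the decomposition has width 1, which upper-bounds the treewidth. G has an edge, so its treewidth is at least 1. Combining the bounds, tw(G) = 1.

1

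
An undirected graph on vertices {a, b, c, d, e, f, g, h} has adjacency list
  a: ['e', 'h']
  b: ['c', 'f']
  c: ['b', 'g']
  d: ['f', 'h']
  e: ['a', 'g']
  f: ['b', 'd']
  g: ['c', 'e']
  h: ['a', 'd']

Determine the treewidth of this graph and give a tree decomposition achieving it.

Treewidth 2.
One such decomposition:
Bags: B1 = {d, f, h}  B2 = {a, f, h}  B3 = {a, e, f}  B4 = {e, f, g}  B5 = {c, f, g}  B6 = {b, c, f}
Tree: B1–B2, B2–B3, B3–B4, B4–B5, B5–B6

Each bag holds 3 vertices, so the decomposition has width 2, which upper-bounds the treewidth. Since f–d–h–a–e–g–c–b–f is a cycle in G, G is not acyclic. Forests are exactly the graphs of treewidth ≤ 1, so tw(G) ≥ 2. Therefore the treewidth is 2.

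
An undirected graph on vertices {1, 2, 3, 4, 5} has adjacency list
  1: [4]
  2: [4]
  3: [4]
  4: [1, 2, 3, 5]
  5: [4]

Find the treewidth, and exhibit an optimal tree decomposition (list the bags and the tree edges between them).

Treewidth 1.
Bags: B1 = {3, 4}  B2 = {2, 4}  B3 = {4, 5}  B4 = {1, 4}
Tree: B1–B2, B2–B3, B2–B4

The largest bag has 2 vertices, giving width 1; this decomposition certifies tw(G) ≤ 1. Any graph with an edge has treewidth ≥ 1, and G has the edge 3–4. The upper and lower bounds meet at 1, so that is the treewidth.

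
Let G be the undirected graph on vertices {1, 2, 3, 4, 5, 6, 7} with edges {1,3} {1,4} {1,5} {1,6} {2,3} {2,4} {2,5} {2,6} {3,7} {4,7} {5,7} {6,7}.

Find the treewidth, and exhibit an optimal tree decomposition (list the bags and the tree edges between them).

Each bag holds 4 vertices, so the decomposition has width 3, which upper-bounds the treewidth. For the lower bound: the 4 vertex sets {1,5}, {2,3}, {7}, {4} are disjoint, each induces a connected subgraph, and every pair is joined by at least one edge of G. Contracting each set to a single vertex therefore yields K_{4} as a minor, and since treewidth is minor-monotone, tw(G) ≥ tw(K_{4}) = 3. Therefore the treewidth is 3.

Treewidth 3.
One optimal decomposition is:
Bags: B1 = {1, 2, 5, 7}  B2 = {1, 2, 3, 7}  B3 = {1, 2, 4, 7}  B4 = {1, 2, 6, 7}
Tree: B1–B2, B2–B3, B3–B4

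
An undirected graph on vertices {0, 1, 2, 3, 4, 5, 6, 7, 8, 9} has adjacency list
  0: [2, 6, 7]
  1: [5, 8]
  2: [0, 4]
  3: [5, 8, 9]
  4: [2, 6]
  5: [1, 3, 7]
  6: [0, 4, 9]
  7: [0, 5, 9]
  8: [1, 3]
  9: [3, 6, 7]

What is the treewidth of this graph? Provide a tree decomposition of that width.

The largest bag has 3 vertices, giving width 2; this decomposition certifies tw(G) ≤ 2. The edges 2–4–6–0–2 form a cycle, so G is not a tree and its treewidth is at least 2. The upper and lower bounds meet at 2, so that is the treewidth.

Treewidth 2.
Bags: B1 = {0, 2, 4}  B2 = {0, 4, 6}  B3 = {0, 6, 7}  B4 = {6, 7, 9}  B5 = {5, 7, 9}  B6 = {3, 5, 9}  B7 = {1, 3, 5}  B8 = {1, 3, 8}
Tree: B1–B2, B2–B3, B3–B4, B4–B5, B5–B6, B6–B7, B7–B8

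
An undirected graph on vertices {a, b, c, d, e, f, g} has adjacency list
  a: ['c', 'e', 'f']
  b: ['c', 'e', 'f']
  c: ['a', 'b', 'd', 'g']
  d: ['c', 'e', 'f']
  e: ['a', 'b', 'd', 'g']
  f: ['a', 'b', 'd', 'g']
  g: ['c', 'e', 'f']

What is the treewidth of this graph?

A width-3 tree decomposition is:
Bags: B1 = {c, d, e, f}  B2 = {b, c, e, f}  B3 = {c, e, f, g}  B4 = {a, c, e, f}
Tree: B1–B2, B2–B3, B3–B4
Every bag has size at most 4, so the width is 4 − 1 = 3 and tw(G) ≤ 3. For the lower bound: the 4 vertex sets {d,e}, {b,c}, {f}, {g} are disjoint, each induces a connected subgraph, and every pair is joined by at least one edge of G. Contracting each set to a single vertex therefore yields K_{4} as a minor, and since treewidth is minor-monotone, tw(G) ≥ tw(K_{4}) = 3. Combining the bounds, tw(G) = 3.

3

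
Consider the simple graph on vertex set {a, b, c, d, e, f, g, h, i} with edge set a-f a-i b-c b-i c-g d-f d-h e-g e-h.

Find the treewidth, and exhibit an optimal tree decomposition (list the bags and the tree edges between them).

Treewidth 2.
Bags: B1 = {a, f, i}  B2 = {d, f, i}  B3 = {d, h, i}  B4 = {e, h, i}  B5 = {e, g, i}  B6 = {c, g, i}  B7 = {b, c, i}
Tree: B1–B2, B2–B3, B3–B4, B4–B5, B5–B6, B6–B7

The largest bag has 3 vertices, giving width 2; this decomposition certifies tw(G) ≤ 2. Since i–a–f–d–h–e–g–c–b–i is a cycle in G, G is not acyclic. Forests are exactly the graphs of treewidth ≤ 1, so tw(G) ≥ 2. Hence tw(G) = 2 exactly.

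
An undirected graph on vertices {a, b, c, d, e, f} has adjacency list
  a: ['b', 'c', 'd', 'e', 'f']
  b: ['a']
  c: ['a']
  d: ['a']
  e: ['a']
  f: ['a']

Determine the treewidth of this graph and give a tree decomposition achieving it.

Treewidth 1.
Bags: B1 = {a, c}  B2 = {a, f}  B3 = {a, e}  B4 = {a, b}  B5 = {a, d}
Tree: B1–B2, B1–B3, B1–B4, B3–B5

The largest bag has 2 vertices, giving width 1; this decomposition certifies tw(G) ≤ 1. Since G has at least one edge (e.g. a–c), it is not an edgeless graph, so tw(G) ≥ 1. Therefore the treewidth is 1.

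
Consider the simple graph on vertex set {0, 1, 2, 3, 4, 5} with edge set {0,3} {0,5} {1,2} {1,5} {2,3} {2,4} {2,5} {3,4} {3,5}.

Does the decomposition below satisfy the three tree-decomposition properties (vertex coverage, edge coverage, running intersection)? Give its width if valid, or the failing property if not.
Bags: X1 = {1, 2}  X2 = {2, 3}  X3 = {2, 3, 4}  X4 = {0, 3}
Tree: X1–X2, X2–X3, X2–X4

A tree decomposition must satisfy three properties: every vertex lies in some bag; for every edge, both endpoints lie together in some bag; and for every vertex, the bags containing it form a connected subtree. Here vertex 5 appears in no bag, so the decomposition is invalid.

No — vertex 5 appears in no bag.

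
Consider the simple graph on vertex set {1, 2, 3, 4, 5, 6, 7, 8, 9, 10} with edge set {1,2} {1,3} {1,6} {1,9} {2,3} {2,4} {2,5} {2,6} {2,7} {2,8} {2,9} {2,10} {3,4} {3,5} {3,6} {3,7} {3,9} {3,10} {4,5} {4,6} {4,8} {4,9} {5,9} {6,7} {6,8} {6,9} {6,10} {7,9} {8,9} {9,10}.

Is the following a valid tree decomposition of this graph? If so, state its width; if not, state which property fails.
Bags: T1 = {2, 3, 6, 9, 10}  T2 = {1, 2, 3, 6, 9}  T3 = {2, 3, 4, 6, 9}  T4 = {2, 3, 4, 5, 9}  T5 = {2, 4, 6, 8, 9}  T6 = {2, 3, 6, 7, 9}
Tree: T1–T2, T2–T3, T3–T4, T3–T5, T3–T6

Every vertex of G appears in some bag (union = {1, 2, 3, 4, 5, 6, 7, 8, 9, 10}); every edge is covered by a bag; and for each vertex v the set of bags containing v is connected in the bag tree. The decomposition is therefore valid. The largest bag has 5 vertices, so the width is 4.

Yes; width 4.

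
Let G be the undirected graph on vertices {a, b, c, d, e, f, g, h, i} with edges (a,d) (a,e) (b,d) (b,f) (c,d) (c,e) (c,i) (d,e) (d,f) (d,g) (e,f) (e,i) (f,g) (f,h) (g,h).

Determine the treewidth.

2

A width-2 tree decomposition is:
Bags: B1 = {d, f, g}  B2 = {d, e, f}  B3 = {c, d, e}  B4 = {f, g, h}  B5 = {c, e, i}  B6 = {b, d, f}  B7 = {a, d, e}
Tree: B1–B2, B2–B3, B1–B4, B3–B5, B2–B6, B3–B7
Each bag holds 3 vertices, so the decomposition has width 2, which upper-bounds the treewidth. Conversely, {a, d, e} is a clique of size 3, and the vertices of any clique must share a bag in every tree decomposition; so some bag has ≥ 3 vertices and tw(G) ≥ 2. Hence tw(G) = 2 exactly.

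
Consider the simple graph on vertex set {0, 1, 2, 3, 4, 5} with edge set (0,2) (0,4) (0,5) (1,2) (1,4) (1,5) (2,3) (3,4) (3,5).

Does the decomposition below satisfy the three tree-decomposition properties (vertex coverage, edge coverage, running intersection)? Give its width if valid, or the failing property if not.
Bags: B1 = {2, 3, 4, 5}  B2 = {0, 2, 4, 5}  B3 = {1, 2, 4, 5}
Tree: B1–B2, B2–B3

Vertex coverage: the bags together contain {0, 1, 2, 3, 4, 5}, the full vertex set. Edge coverage: each edge of G has both endpoints in at least one bag. Running intersection: for every vertex, the bags containing it form a connected subtree. All three properties hold, so this is a valid tree decomposition of width max|bag| − 1 = 3, and hence tw(G) ≤ 3.

Yes; width 3.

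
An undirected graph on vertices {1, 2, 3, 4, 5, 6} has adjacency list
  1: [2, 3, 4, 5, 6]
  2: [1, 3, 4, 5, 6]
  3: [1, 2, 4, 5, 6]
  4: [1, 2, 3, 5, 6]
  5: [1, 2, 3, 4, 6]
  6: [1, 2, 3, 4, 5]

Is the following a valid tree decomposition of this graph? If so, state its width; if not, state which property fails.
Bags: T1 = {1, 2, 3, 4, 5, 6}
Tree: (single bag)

Every vertex of G appears in some bag (union = {1, 2, 3, 4, 5, 6}); every edge is covered by a bag; and for each vertex v the set of bags containing v is connected in the bag tree. The decomposition is therefore valid. The largest bag has 6 vertices, so the width is 5.

Yes; width 5.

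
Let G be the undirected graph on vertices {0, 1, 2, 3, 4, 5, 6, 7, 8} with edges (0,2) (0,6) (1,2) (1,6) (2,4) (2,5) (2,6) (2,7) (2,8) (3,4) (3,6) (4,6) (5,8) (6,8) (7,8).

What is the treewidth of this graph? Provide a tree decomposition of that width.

The largest bag has 3 vertices, giving width 2; this decomposition certifies tw(G) ≤ 2. On the other hand G contains the 3-clique {2, 5, 8}. A clique must lie in a single bag of any decomposition, so no decomposition can have width below 2. Combining the bounds, tw(G) = 2.

Treewidth 2.
Bags: B1 = {2, 6, 8}  B2 = {2, 4, 6}  B3 = {1, 2, 6}  B4 = {2, 7, 8}  B5 = {2, 5, 8}  B6 = {3, 4, 6}  B7 = {0, 2, 6}
Tree: B1–B2, B2–B3, B1–B4, B1–B5, B2–B6, B1–B7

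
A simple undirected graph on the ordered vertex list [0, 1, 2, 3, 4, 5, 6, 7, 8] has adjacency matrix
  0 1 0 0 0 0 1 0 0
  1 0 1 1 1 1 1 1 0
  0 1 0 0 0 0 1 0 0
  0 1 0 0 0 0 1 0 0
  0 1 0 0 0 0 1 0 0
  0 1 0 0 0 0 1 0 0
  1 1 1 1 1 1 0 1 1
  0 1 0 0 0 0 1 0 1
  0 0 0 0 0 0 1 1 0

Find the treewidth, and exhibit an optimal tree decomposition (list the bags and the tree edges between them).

Each bag holds 3 vertices, so the decomposition has width 2, which upper-bounds the treewidth. On the other hand G contains the 3-clique {6, 7, 8}. A clique must lie in a single bag of any decomposition, so no decomposition can have width below 2. The upper and lower bounds meet at 2, so that is the treewidth.

Treewidth 2.
One such decomposition:
Bags: B1 = {6, 7, 8}  B2 = {1, 6, 7}  B3 = {1, 4, 6}  B4 = {1, 5, 6}  B5 = {1, 2, 6}  B6 = {1, 3, 6}  B7 = {0, 1, 6}
Tree: B1–B2, B2–B3, B3–B4, B2–B5, B2–B6, B5–B7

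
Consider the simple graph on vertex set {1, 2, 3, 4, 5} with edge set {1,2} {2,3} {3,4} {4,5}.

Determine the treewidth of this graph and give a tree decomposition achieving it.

Each bag holds 2 vertices, so the decomposition has width 1, which upper-bounds the treewidth. Any graph with an edge has treewidth ≥ 1, and G has the edge 4–3. Therefore the treewidth is 1.

Treewidth 1.
One optimal decomposition is:
Bags: B1 = {3, 4}  B2 = {2, 3}  B3 = {4, 5}  B4 = {1, 2}
Tree: B1–B2, B1–B3, B2–B4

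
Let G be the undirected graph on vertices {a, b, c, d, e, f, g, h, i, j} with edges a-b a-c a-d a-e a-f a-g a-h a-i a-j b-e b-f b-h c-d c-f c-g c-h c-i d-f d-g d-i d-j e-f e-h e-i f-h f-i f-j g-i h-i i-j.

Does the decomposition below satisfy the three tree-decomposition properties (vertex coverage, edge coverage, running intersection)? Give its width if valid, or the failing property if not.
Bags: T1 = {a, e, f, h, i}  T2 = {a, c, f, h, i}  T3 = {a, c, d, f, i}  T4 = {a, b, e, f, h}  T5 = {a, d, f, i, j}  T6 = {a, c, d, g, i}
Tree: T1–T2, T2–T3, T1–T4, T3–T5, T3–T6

Yes; width 4.

Checking the three conditions: (i) the bags cover all of {a, b, c, d, e, f, g, h, i, j}; (ii) for each edge, some bag contains both endpoints; (iii) the bags containing any fixed vertex form a subtree. All hold, so the decomposition is valid with width 5 − 1 = 4.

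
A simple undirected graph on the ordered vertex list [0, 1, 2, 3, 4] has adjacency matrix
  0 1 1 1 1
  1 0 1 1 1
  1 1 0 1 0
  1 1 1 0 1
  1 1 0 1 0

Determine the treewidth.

3

A width-3 tree decomposition is:
Bags: B1 = {0, 1, 2, 3}  B2 = {0, 1, 3, 4}
Tree: B1–B2
Every bag has size at most 4, so the width is 4 − 1 = 3 and tw(G) ≤ 3. Conversely, {0, 1, 2, 3} is a clique of size 4, and the vertices of any clique must share a bag in every tree decomposition; so some bag has ≥ 4 vertices and tw(G) ≥ 3. Therefore the treewidth is 3.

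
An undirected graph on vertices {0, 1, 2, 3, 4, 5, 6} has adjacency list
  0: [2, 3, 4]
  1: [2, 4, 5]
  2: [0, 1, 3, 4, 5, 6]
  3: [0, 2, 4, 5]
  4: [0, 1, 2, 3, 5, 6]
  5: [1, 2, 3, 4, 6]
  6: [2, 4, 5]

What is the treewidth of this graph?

A width-3 tree decomposition is:
Bags: B1 = {2, 4, 5, 6}  B2 = {2, 3, 4, 5}  B3 = {1, 2, 4, 5}  B4 = {0, 2, 3, 4}
Tree: B1–B2, B2–B3, B2–B4
Each bag holds 4 vertices, so the decomposition has width 3, which upper-bounds the treewidth. On the other hand G contains the 4-clique {0, 2, 3, 4}. A clique must lie in a single bag of any decomposition, so no decomposition can have width below 3. Therefore the treewidth is 3.

3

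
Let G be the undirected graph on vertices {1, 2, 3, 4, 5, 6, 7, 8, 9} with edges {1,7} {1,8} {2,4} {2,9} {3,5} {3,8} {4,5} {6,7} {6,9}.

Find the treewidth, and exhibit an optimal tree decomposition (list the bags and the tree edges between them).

Treewidth 2.
One optimal decomposition is:
Bags: B1 = {1, 6, 7}  B2 = {1, 6, 9}  B3 = {1, 2, 9}  B4 = {1, 2, 4}  B5 = {1, 4, 5}  B6 = {1, 3, 5}  B7 = {1, 3, 8}
Tree: B1–B2, B2–B3, B3–B4, B4–B5, B5–B6, B6–B7

Each bag holds 3 vertices, so the decomposition has width 2, which upper-bounds the treewidth. The edges 1–7–6–9–2–4–5–3–8–1 form a cycle, so G is not a tree and its treewidth is at least 2. Combining the bounds, tw(G) = 2.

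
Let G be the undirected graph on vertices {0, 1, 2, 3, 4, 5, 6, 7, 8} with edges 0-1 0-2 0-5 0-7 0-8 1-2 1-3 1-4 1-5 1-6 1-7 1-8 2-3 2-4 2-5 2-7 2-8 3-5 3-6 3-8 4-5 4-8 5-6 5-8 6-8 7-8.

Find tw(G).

A width-4 tree decomposition is:
Bags: B1 = {1, 2, 4, 5, 8}  B2 = {0, 1, 2, 5, 8}  B3 = {1, 2, 3, 5, 8}  B4 = {1, 3, 5, 6, 8}  B5 = {0, 1, 2, 7, 8}
Tree: B1–B2, B2–B3, B3–B4, B2–B5
Each bag holds 5 vertices, so the decomposition has width 4, which upper-bounds the treewidth. For the lower bound, the 5 vertices {0, 1, 2, 5, 8} are pairwise adjacent, and any tree decomposition puts a clique entirely inside one bag — forcing width ≥ 4. The upper and lower bounds meet at 4, so that is the treewidth.

4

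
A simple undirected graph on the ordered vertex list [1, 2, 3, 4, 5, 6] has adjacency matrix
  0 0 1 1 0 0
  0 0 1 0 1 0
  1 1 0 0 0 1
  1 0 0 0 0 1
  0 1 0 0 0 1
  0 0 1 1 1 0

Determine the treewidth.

A width-2 tree decomposition is:
Bags: B1 = {1, 4, 6}  B2 = {1, 3, 6}  B3 = {3, 5, 6}  B4 = {2, 3, 5}
Tree: B1–B2, B2–B3, B3–B4
The largest bag has 3 vertices, giving width 2; this decomposition certifies tw(G) ≤ 2. The edges 4–1–3–6–4 form a cycle, so G is not a tree and its treewidth is at least 2. Therefore the treewidth is 2.

2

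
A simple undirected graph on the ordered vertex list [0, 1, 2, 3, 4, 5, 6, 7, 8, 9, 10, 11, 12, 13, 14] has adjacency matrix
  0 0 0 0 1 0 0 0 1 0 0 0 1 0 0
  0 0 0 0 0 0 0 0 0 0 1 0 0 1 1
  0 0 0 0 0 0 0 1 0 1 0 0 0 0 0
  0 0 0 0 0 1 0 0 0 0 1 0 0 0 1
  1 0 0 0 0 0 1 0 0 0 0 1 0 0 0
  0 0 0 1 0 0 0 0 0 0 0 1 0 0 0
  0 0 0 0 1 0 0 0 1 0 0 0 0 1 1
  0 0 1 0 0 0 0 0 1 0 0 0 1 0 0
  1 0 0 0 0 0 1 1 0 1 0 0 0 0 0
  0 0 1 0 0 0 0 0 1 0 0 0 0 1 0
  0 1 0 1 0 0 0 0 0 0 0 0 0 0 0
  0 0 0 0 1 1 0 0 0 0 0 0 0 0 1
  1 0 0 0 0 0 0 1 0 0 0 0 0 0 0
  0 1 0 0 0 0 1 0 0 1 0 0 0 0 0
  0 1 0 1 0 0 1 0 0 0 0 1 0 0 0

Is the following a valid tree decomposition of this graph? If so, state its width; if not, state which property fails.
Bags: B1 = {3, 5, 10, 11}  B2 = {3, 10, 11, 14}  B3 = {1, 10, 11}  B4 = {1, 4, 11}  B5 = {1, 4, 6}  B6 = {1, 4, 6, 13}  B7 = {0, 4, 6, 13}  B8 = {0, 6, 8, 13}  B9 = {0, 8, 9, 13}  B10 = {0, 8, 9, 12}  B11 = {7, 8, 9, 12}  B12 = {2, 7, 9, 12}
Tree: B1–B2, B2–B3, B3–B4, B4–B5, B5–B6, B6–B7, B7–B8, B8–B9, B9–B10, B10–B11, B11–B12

No — edge (14,1) lies in no bag.

A tree decomposition must satisfy three properties: every vertex lies in some bag; for every edge, both endpoints lie together in some bag; and for every vertex, the bags containing it form a connected subtree. Here edge (14,1) lies in no bag, so the decomposition is invalid.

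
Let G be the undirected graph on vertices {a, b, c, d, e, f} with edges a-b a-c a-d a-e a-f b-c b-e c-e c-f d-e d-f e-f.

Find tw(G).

3

A width-3 tree decomposition is:
Bags: B1 = {a, d, e, f}  B2 = {a, c, e, f}  B3 = {a, b, c, e}
Tree: B1–B2, B2–B3
Every bag has size at most 4, so the width is 4 − 1 = 3 and tw(G) ≤ 3. For the lower bound, the 4 vertices {a, d, e, f} are pairwise adjacent, and any tree decomposition puts a clique entirely inside one bag — forcing width ≥ 3. The upper and lower bounds meet at 3, so that is the treewidth.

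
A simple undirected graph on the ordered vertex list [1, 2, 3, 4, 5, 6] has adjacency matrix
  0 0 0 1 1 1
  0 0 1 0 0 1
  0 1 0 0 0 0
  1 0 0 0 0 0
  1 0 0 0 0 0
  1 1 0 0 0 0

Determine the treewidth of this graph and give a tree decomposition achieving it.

Every bag has size at most 2, so the width is 2 − 1 = 1 and tw(G) ≤ 1. G has an edge, so its treewidth is at least 1. Hence tw(G) = 1 exactly.

Treewidth 1.
One such decomposition:
Bags: B1 = {2, 6}  B2 = {1, 6}  B3 = {1, 5}  B4 = {1, 4}  B5 = {2, 3}
Tree: B1–B2, B2–B3, B2–B4, B1–B5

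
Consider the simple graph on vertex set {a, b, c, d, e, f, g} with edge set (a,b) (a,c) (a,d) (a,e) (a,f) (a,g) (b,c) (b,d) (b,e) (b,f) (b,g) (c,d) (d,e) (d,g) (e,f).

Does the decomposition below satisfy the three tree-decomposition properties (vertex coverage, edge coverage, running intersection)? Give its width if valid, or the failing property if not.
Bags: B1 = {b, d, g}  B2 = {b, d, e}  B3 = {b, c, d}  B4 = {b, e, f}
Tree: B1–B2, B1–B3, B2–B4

A tree decomposition must satisfy three properties: every vertex lies in some bag; for every edge, both endpoints lie together in some bag; and for every vertex, the bags containing it form a connected subtree. Here vertex a appears in no bag, so the decomposition is invalid.

No — vertex a appears in no bag.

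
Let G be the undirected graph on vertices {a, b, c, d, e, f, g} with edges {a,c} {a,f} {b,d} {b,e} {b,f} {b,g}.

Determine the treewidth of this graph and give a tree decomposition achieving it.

Treewidth 1.
One such decomposition:
Bags: B1 = {b, f}  B2 = {a, f}  B3 = {b, g}  B4 = {b, e}  B5 = {a, c}  B6 = {b, d}
Tree: B1–B2, B1–B3, B3–B4, B2–B5, B4–B6

Every bag has size at most 2, so the width is 2 − 1 = 1 and tw(G) ≤ 1. Any graph with an edge has treewidth ≥ 1, and G has the edge f–b. Combining the bounds, tw(G) = 1.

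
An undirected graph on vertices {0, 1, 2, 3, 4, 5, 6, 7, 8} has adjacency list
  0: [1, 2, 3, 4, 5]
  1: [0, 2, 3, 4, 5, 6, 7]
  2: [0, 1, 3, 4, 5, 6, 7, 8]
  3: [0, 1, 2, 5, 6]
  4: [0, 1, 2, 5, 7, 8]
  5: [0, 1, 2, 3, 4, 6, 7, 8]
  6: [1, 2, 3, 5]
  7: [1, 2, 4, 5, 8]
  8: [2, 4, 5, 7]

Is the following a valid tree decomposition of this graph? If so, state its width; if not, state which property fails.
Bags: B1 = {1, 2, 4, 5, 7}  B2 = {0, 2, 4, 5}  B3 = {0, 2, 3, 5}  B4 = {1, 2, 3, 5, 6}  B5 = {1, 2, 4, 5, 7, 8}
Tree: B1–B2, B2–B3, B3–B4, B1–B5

A tree decomposition must satisfy three properties: every vertex lies in some bag; for every edge, both endpoints lie together in some bag; and for every vertex, the bags containing it form a connected subtree. Here edge (1,0) lies in no bag, so the decomposition is invalid.

No — edge (1,0) lies in no bag.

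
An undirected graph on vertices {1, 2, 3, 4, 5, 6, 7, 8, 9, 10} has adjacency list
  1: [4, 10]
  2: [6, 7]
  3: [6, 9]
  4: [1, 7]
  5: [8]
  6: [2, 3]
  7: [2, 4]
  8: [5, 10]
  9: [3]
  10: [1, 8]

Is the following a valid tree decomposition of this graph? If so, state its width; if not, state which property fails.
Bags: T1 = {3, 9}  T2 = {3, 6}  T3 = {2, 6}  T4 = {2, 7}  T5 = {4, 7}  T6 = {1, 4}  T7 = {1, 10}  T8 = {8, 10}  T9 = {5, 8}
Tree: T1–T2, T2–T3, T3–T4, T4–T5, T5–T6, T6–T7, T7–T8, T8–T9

Yes; width 1.

Checking the three conditions: (i) the bags cover all of {1, 2, 3, 4, 5, 6, 7, 8, 9, 10}; (ii) for each edge, some bag contains both endpoints; (iii) the bags containing any fixed vertex form a subtree. All hold, so the decomposition is valid with width 2 − 1 = 1.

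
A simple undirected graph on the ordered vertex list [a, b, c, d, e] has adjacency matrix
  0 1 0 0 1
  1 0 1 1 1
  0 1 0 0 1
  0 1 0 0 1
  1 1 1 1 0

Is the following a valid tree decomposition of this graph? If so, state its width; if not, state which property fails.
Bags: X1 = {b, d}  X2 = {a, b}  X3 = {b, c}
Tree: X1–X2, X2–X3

A tree decomposition must satisfy three properties: every vertex lies in some bag; for every edge, both endpoints lie together in some bag; and for every vertex, the bags containing it form a connected subtree. Here vertex e appears in no bag, so the decomposition is invalid.

No — vertex e appears in no bag.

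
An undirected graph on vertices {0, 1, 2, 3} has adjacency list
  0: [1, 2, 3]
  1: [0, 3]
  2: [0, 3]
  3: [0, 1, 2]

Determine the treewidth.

2

A width-2 tree decomposition is:
Bags: B1 = {0, 2, 3}  B2 = {0, 1, 3}
Tree: B1–B2
Each bag holds 3 vertices, so the decomposition has width 2, which upper-bounds the treewidth. Conversely, {0, 1, 3} is a clique of size 3, and the vertices of any clique must share a bag in every tree decomposition; so some bag has ≥ 3 vertices and tw(G) ≥ 2. The upper and lower bounds meet at 2, so that is the treewidth.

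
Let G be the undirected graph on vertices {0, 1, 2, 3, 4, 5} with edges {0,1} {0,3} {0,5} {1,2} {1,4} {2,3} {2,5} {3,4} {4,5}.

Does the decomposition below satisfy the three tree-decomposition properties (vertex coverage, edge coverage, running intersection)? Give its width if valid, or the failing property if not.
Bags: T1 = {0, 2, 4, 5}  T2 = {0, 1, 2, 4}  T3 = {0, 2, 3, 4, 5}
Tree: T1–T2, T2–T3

No — bags containing vertex 5 are not connected in the tree.

A tree decomposition must satisfy three properties: every vertex lies in some bag; for every edge, both endpoints lie together in some bag; and for every vertex, the bags containing it form a connected subtree. Here bags containing vertex 5 are not connected in the tree, so the decomposition is invalid.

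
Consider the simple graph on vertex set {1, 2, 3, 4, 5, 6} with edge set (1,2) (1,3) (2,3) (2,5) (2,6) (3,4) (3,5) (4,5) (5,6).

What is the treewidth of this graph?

2

A width-2 tree decomposition is:
Bags: B1 = {1, 2, 3}  B2 = {2, 3, 5}  B3 = {3, 4, 5}  B4 = {2, 5, 6}
Tree: B1–B2, B2–B3, B2–B4
Each bag holds 3 vertices, so the decomposition has width 2, which upper-bounds the treewidth. Conversely, {1, 2, 3} is a clique of size 3, and the vertices of any clique must share a bag in every tree decomposition; so some bag has ≥ 3 vertices and tw(G) ≥ 2. Hence tw(G) = 2 exactly.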